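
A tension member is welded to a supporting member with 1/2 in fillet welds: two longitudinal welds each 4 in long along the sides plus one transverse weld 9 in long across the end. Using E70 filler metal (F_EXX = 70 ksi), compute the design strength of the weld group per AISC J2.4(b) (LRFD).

t_e = 0.707 × 0.5 = 0.3535 in.
R_nwl = 0.6 × 70 × 0.3535 × 8 = 118.8 kip (longitudinal, 2 welds).
R_nwt = 0.6 × 70 × 0.3535 × 9 = 133.6 kip (transverse, base value).
(i) R_nwl + R_nwt = 252.4 kip; (ii) 0.85 R_nwl + 1.5 R_nwt = 301.4 kip.
R_n = max = 301.4 kip [governs: (ii)]; φR_n = 226 kip.

φR_n ≈ 226 kip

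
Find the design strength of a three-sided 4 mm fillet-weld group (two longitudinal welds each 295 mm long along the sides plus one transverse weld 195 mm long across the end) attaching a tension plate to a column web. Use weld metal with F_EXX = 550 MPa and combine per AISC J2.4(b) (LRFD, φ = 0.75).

t_e = 0.707 × 4 = 2.828 mm.
R_nwl = 0.6 × 550 × 2.828 × 590 × 10⁻³ = 550.6 kN (longitudinal, 2 welds).
R_nwt = 0.6 × 550 × 2.828 × 195 × 10⁻³ = 182 kN (transverse, base value).
(i) R_nwl + R_nwt = 732.6 kN; (ii) 0.85 R_nwl + 1.5 R_nwt = 741 kN.
R_n = max = 741 kN [governs: (ii)]; φR_n = 555.7 kN.

φR_n ≈ 556 kN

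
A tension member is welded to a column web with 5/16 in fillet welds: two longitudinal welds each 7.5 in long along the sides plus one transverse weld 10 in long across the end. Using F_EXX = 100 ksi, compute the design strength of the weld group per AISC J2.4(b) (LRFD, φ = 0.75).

φR_n ≈ 276 kips

t_e = 0.707 × 0.3125 = 0.2209 in.
R_nwl = 0.6 × 100 × 0.2209 × 15 = 198.8 kips (longitudinal, 2 welds).
R_nwt = 0.6 × 100 × 0.2209 × 10 = 132.6 kips (transverse, base value).
(i) R_nwl + R_nwt = 331.4 kips; (ii) 0.85 R_nwl + 1.5 R_nwt = 367.9 kips.
R_n = max = 367.9 kips [governs: (ii)]; φR_n = 275.9 kips.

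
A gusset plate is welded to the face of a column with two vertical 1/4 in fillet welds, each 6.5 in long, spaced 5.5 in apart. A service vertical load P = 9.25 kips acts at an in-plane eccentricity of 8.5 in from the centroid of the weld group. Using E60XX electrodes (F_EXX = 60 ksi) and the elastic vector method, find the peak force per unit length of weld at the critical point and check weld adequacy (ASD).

f_max ≈ 2.84 kip/in; adequate

Total weld length L_w = 13 in. Treat welds as unit-width lines.
Polar moment about centroid: J = 2[d³/12 + d(b/2)²] = 2[6.5³/12 + 6.5×2.75²] = 144.1 in³.
Direct shear f_v = P/L_w = 9.25 / 13 = 0.7115 kip/in (vertical).
Torsion M = P·e = 9.25 × 8.5 = 78.625 kip·in.
Critical point at (x, y) = (2.75, 3.25) from centroid. f_tx = M·y/J = 1.773 kip/in; f_ty = M·x/J = 1.501 kip/in.
Resultant f_max = √[f_tx² + (f_v + f_ty)²] = √[1.773² + (0.7115 + 1.501)²] = 2.835 kip/in.
Capacity per unit length: r_n/Ω = (1/2.0) × 0.6 × 60 × (0.707 × 0.25) = 3.181 kip/in.
2.835 ≤ 3.181 → adequate.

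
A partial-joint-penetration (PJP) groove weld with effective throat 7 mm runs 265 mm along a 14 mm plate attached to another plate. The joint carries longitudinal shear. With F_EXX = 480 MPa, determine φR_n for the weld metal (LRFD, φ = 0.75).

Effective throat (given) t_e = 7 mm.
A_we = 7 × 265 = 1855 mm².
F_nw = 0.6 F_EXX = 288 MPa.
φR_n = 0.75 × 288 × 1855 × 10⁻³ = 400.7 kN.

φR_n ≈ 401 kN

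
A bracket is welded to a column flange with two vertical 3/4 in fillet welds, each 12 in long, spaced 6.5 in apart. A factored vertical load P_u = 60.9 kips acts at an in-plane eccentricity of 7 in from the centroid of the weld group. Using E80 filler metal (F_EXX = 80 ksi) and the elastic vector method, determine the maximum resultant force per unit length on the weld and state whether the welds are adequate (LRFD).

f_max ≈ 6.95 kip/in; adequate

Total weld length L_w = 24 in. Treat welds as unit-width lines.
Polar moment about centroid: J = 2[d³/12 + d(b/2)²] = 2[12³/12 + 12×3.25²] = 541.5 in³.
Direct shear f_v = P/L_w = 60.9 / 24 = 2.538 kip/in (vertical).
Torsion M = P·e = 60.9 × 7 = 426.3 kip·in.
Critical point at (x, y) = (3.25, 6) from centroid. f_tx = M·y/J = 4.724 kip/in; f_ty = M·x/J = 2.559 kip/in.
Resultant f_max = √[f_tx² + (f_v + f_ty)²] = √[4.724² + (2.538 + 2.559)²] = 6.949 kip/in.
Capacity per unit length: φr_n = 0.75 × 0.6 × 80 × (0.707 × 0.75) = 19.09 kip/in.
6.949 ≤ 19.09 → adequate.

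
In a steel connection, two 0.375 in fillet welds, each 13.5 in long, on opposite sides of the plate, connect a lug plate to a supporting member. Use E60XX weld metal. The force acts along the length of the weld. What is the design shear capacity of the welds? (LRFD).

E60XX → F_EXX = 60 ksi.
Effective throat t_e = 0.707 × 0.375 = 0.2651 in.
Total length L = 27 in; A_we = 0.2651 × 27 = 7.158 in².
F_nw = 0.6 F_EXX = 0.6 × 60 = 36 ksi.
φR_n = 0.75 × 36 × 7.158 = 193.3 kips.

φR_n ≈ 193 kips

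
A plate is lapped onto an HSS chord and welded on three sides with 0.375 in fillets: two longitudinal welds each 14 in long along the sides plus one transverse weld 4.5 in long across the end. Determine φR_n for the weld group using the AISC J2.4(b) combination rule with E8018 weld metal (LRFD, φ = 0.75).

φR_n ≈ 310 kip

E80XX → F_EXX = 80 ksi.
t_e = 0.707 × 0.375 = 0.2651 in.
R_nwl = 0.6 × 80 × 0.2651 × 28 = 356.3 kip (longitudinal, 2 welds).
R_nwt = 0.6 × 80 × 0.2651 × 4.5 = 57.27 kip (transverse, base value).
(i) R_nwl + R_nwt = 413.6 kip; (ii) 0.85 R_nwl + 1.5 R_nwt = 388.8 kip.
R_n = max = 413.6 kip [governs: (i)]; φR_n = 310.2 kip.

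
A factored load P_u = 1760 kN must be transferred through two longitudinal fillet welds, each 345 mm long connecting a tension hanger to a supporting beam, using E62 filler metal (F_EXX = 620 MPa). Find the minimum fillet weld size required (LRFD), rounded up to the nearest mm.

w = 13 mm

Total weld length L = 690 mm.
Required throat t_e = P_u / (φ × 0.6 F_EXX × L) = 1760 / (0.75 × 0.6 × 620 × 690 × 10⁻³) = 9.142 mm.
Required leg w = t_e / 0.707 = 12.93 mm → use 13 mm.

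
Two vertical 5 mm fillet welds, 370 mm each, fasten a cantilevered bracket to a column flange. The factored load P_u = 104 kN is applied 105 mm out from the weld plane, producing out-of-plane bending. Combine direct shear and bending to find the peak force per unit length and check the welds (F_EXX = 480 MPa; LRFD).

L_w = 2 × 370 = 740 mm; section modulus (unit throat) S = 2 × L²/6 = 45630 mm².
Direct shear f_v = P/L_w = 104×10³/740 = 140.5 N/mm.
Moment M = P × e = 104×10³ × 105 = 10920000 N·mm; bending f_b = M/S = 239.3 N/mm.
f_max = √(f_v² + f_b²) = √(140.5² + 239.3²) = 277.5 N/mm.
φr_n = 0.75 × 0.6 × 480 × (0.707 × 5) = 763.6 N/mm → adequate.

f_max ≈ 278 N/mm; adequate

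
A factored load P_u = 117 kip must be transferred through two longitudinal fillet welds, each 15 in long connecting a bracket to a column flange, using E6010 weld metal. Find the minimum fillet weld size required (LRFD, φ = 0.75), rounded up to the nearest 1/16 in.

E60XX → F_EXX = 60 ksi.
Total weld length L = 30 in.
Required throat t_e = P_u / (φ × 0.6 F_EXX × L) = 117 / (0.75 × 0.6 × 60 × 30) = 0.1444 in.
Required leg w = t_e / 0.707 = 0.2043 in → use 1/4 in.

w = 1/4 in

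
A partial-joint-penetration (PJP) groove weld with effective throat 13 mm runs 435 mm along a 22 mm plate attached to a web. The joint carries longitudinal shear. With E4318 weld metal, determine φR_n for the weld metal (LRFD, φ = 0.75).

E43XX → F_EXX = 430 MPa.
Effective throat (given) t_e = 13 mm.
A_we = 13 × 435 = 5655 mm².
F_nw = 0.6 F_EXX = 258 MPa.
φR_n = 0.75 × 258 × 5655 × 10⁻³ = 1094 kN.

φR_n ≈ 1090 kN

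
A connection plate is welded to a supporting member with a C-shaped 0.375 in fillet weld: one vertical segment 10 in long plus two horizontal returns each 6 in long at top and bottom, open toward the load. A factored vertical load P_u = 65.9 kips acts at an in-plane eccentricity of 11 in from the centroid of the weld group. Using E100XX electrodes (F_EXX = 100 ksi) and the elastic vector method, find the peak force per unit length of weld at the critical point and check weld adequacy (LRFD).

Total weld length L_w = 22 in. Treat welds as unit-width lines.
Centroid: x̄ = 2×6×3 / 22 = 1.636 in from the vertical weld.
Polar moment about centroid: J = I_x + I_y = [10³/12 + 2×6×5²] + [10×1.636² + 2(6³/12 + 6×1.364²)] = 468.4 in³.
Direct shear f_v = P/L_w = 65.9 / 22 = 2.995 kip/in (vertical).
Torsion M = P·e = 65.9 × 11 = 724.9 kip·in.
Critical point at (x, y) = (4.364, 5) from centroid. f_tx = M·y/J = 7.738 kip/in; f_ty = M·x/J = 6.753 kip/in.
Resultant f_max = √[f_tx² + (f_v + f_ty)²] = √[7.738² + (2.995 + 6.753)²] = 12.45 kip/in.
Capacity per unit length: φr_n = 0.75 × 0.6 × 100 × (0.707 × 0.375) = 11.93 kip/in.
12.45 > 11.93 → NOT adequate.

f_max ≈ 12.4 kip/in; NOT adequate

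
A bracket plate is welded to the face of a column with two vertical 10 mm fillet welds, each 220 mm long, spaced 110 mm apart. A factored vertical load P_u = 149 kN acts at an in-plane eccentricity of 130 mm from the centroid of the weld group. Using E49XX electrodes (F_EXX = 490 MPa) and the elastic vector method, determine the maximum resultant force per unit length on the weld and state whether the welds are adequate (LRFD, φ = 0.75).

f_max ≈ 967 N/mm; adequate

Total weld length L_w = 440 mm. Treat welds as unit-width lines.
Polar moment about centroid: J = 2[d³/12 + d(b/2)²] = 2[220³/12 + 220×55²] = 3106000 mm³.
Direct shear f_v = P/L_w = 149×10³ / 440 = 338.6 N/mm (vertical).
Torsion M = P·e = 149×10³ × 130 = 19370000 N·mm.
Critical point at (x, y) = (55, 110) from centroid. f_tx = M·y/J = 686.1 N/mm; f_ty = M·x/J = 343 N/mm.
Resultant f_max = √[f_tx² + (f_v + f_ty)²] = √[686.1² + (338.6 + 343)²] = 967.1 N/mm.
Capacity per unit length: φr_n = 0.75 × 0.6 × 490 × (0.707 × 10) = 1559 N/mm.
967.1 ≤ 1559 → adequate.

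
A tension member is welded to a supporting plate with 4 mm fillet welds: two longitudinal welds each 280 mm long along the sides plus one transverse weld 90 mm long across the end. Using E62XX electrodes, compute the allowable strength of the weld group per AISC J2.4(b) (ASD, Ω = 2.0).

R_n/Ω ≈ 342 kN

E62XX → F_EXX = 620 MPa.
t_e = 0.707 × 4 = 2.828 mm.
R_nwl = 0.6 × 620 × 2.828 × 560 × 10⁻³ = 589.1 kN (longitudinal, 2 welds).
R_nwt = 0.6 × 620 × 2.828 × 90 × 10⁻³ = 94.68 kN (transverse, base value).
(i) R_nwl + R_nwt = 683.8 kN; (ii) 0.85 R_nwl + 1.5 R_nwt = 642.8 kN.
R_n = max = 683.8 kN [governs: (i)]; R_n/Ω = 341.9 kN.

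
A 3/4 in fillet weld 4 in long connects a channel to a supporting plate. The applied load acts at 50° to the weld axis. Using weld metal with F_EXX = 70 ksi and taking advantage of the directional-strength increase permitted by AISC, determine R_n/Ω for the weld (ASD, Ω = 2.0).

t_e = 0.707 × 0.75 = 0.5302 in; A_we = 0.5302 × 4 = 2.121 in².
Directional factor: 1.0 + 0.5 sin^1.5(50°) = 1.335.
F_nw = 0.6 × 70 × 1.335 = 56.08 ksi.
R_n/Ω = (56.08 × 2.121) / 2.0 = 59.47 kips.

R_n/Ω ≈ 59.5 kips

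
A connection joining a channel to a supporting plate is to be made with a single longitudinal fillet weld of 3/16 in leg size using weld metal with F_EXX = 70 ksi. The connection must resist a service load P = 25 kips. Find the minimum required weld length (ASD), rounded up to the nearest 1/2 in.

L = 9 in

Throat t_e = 0.707 × 0.1875 = 0.1326 in.
r_n/Ω = (0.6 × 70 × 0.1326) / 2.0 = 2.784 kip/in.
L_req = P / (r_n/Ω) = 25 / 2.784 = 8.98 in total.
Round up → use L = 9 in.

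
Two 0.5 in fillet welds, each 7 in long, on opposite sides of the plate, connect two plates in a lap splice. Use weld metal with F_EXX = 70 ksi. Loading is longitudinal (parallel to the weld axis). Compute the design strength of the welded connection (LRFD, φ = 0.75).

Effective throat t_e = 0.707 × 0.5 = 0.3535 in.
Total length L = 14 in; A_we = 0.3535 × 14 = 4.949 in².
F_nw = 0.6 F_EXX = 0.6 × 70 = 42 ksi.
φR_n = 0.75 × 42 × 4.949 = 155.9 kip.

φR_n ≈ 156 kip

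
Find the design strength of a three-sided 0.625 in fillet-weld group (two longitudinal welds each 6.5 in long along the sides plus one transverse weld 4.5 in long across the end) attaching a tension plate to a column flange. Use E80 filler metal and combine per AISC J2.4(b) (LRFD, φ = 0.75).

φR_n ≈ 283 kips

E80XX → F_EXX = 80 ksi.
t_e = 0.707 × 0.625 = 0.4419 in.
R_nwl = 0.6 × 80 × 0.4419 × 13 = 275.7 kips (longitudinal, 2 welds).
R_nwt = 0.6 × 80 × 0.4419 × 4.5 = 95.44 kips (transverse, base value).
(i) R_nwl + R_nwt = 371.2 kips; (ii) 0.85 R_nwl + 1.5 R_nwt = 377.5 kips.
R_n = max = 377.5 kips [governs: (ii)]; φR_n = 283.2 kips.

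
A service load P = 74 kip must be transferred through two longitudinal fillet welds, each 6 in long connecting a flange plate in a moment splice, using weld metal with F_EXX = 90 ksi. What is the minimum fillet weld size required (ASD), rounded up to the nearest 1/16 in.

w = 3/8 in

Total weld length L = 12 in.
Required throat t_e = P × Ω / (0.6 F_EXX × L) = 74 × 2.0 / (0.6 × 90 × 12) = 0.2284 in.
Required leg w = t_e / 0.707 = 0.323 in → use 3/8 in.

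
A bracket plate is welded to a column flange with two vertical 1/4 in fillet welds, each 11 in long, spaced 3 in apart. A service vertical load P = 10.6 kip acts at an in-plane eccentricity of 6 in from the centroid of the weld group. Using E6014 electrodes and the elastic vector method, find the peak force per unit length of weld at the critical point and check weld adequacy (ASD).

f_max ≈ 1.54 kip/in; adequate

E60XX → F_EXX = 60 ksi.
Total weld length L_w = 22 in. Treat welds as unit-width lines.
Polar moment about centroid: J = 2[d³/12 + d(b/2)²] = 2[11³/12 + 11×1.5²] = 271.3 in³.
Direct shear f_v = P/L_w = 10.6 / 22 = 0.4818 kip/in (vertical).
Torsion M = P·e = 10.6 × 6 = 63.6 kip·in.
Critical point at (x, y) = (1.5, 5.5) from centroid. f_tx = M·y/J = 1.289 kip/in; f_ty = M·x/J = 0.3516 kip/in.
Resultant f_max = √[f_tx² + (f_v + f_ty)²] = √[1.289² + (0.4818 + 0.3516)²] = 1.535 kip/in.
Capacity per unit length: r_n/Ω = (1/2.0) × 0.6 × 60 × (0.707 × 0.25) = 3.181 kip/in.
1.535 ≤ 3.181 → adequate.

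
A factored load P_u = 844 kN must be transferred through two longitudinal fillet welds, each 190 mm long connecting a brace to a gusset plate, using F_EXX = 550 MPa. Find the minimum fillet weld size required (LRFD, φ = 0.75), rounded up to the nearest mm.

Total weld length L = 380 mm.
Required throat t_e = P_u / (φ × 0.6 F_EXX × L) = 844 / (0.75 × 0.6 × 550 × 380 × 10⁻³) = 8.974 mm.
Required leg w = t_e / 0.707 = 12.69 mm → use 13 mm.

w = 13 mm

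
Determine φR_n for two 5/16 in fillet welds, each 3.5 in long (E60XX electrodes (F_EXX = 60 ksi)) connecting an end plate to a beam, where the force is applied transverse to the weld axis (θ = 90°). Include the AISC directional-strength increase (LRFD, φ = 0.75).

t_e = 0.707 × 0.3125 = 0.2209 in; A_we = 0.2209 × 7 = 1.547 in².
Directional factor: 1.0 + 0.5 sin^1.5(90°) = 1.5.
F_nw = 0.6 × 60 × 1.5 = 54 ksi.
φR_n = 0.75 × 54 × 1.547 = 62.64 kips.

φR_n ≈ 62.6 kips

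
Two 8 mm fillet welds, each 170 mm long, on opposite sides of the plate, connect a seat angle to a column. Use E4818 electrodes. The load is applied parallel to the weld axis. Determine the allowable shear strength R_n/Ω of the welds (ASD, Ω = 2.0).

R_n/Ω ≈ 277 kN

E48XX → F_EXX = 480 MPa.
Effective throat t_e = 0.707 × 8 = 5.656 mm.
Total length L = 340 mm; A_we = 5.656 × 340 = 1923 mm².
F_nw = 0.6 F_EXX = 0.6 × 480 = 288 MPa.
R_n = 288 × 1923 × 10⁻³ = 553.8 kN; R_n/Ω = 553.8/2.0 = 276.9 kN.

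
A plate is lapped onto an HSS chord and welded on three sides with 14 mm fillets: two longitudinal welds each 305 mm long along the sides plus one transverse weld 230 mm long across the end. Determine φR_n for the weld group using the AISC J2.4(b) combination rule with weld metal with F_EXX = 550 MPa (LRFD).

φR_n ≈ 2120 kN

t_e = 0.707 × 14 = 9.898 mm.
R_nwl = 0.6 × 550 × 9.898 × 610 × 10⁻³ = 1992 kN (longitudinal, 2 welds).
R_nwt = 0.6 × 550 × 9.898 × 230 × 10⁻³ = 751.3 kN (transverse, base value).
(i) R_nwl + R_nwt = 2744 kN; (ii) 0.85 R_nwl + 1.5 R_nwt = 2820 kN.
R_n = max = 2820 kN [governs: (ii)]; φR_n = 2115 kN.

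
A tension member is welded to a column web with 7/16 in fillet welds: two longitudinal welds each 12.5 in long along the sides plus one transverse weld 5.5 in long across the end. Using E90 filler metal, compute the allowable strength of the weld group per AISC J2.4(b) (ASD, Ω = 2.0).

E90XX → F_EXX = 90 ksi.
t_e = 0.707 × 0.4375 = 0.3093 in.
R_nwl = 0.6 × 90 × 0.3093 × 25 = 417.6 kips (longitudinal, 2 welds).
R_nwt = 0.6 × 90 × 0.3093 × 5.5 = 91.87 kips (transverse, base value).
(i) R_nwl + R_nwt = 509.4 kips; (ii) 0.85 R_nwl + 1.5 R_nwt = 492.7 kips.
R_n = max = 509.4 kips [governs: (i)]; R_n/Ω = 254.7 kips.

R_n/Ω ≈ 255 kips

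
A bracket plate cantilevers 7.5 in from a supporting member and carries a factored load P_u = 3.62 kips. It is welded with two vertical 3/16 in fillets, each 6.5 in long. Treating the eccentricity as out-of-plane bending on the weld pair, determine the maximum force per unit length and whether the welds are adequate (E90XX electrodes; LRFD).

f_max ≈ 1.95 kip/in; adequate

E90XX → F_EXX = 90 ksi.
L_w = 2 × 6.5 = 13 in; section modulus (unit throat) S = 2 × L²/6 = 14.08 in².
Direct shear f_v = P/L_w = 3.62/13 = 0.2785 kip/in.
Moment M = P × e = 3.62 × 7.5 = 27.15 kip·in; bending f_b = M/S = 1.928 kip/in.
f_max = √(f_v² + f_b²) = √(0.2785² + 1.928²) = 1.948 kip/in.
φr_n = 0.75 × 0.6 × 90 × (0.707 × 0.1875) = 5.369 kip/in → adequate.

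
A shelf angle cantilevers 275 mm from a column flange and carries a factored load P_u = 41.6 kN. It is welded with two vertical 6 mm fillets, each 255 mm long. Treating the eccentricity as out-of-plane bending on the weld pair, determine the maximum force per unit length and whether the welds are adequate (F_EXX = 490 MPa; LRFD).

f_max ≈ 534 N/mm; adequate

L_w = 2 × 255 = 510 mm; section modulus (unit throat) S = 2 × L²/6 = 21680 mm².
Direct shear f_v = P/L_w = 41.6×10³/510 = 81.57 N/mm.
Moment M = P × e = 41.6×10³ × 275 = 11440000 N·mm; bending f_b = M/S = 527.8 N/mm.
f_max = √(f_v² + f_b²) = √(81.57² + 527.8²) = 534.1 N/mm.
φr_n = 0.75 × 0.6 × 490 × (0.707 × 6) = 935.4 N/mm → adequate.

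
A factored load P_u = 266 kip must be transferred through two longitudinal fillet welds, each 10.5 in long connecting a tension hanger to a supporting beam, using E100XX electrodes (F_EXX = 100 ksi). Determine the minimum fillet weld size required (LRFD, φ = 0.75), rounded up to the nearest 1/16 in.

w = 7/16 in

Total weld length L = 21 in.
Required throat t_e = P_u / (φ × 0.6 F_EXX × L) = 266 / (0.75 × 0.6 × 100 × 21) = 0.2815 in.
Required leg w = t_e / 0.707 = 0.3981 in → use 7/16 in.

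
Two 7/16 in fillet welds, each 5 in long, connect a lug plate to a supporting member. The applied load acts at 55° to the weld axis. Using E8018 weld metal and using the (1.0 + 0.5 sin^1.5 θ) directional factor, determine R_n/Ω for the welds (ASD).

R_n/Ω ≈ 102 kips

E80XX → F_EXX = 80 ksi.
t_e = 0.707 × 0.4375 = 0.3093 in; A_we = 0.3093 × 10 = 3.093 in².
Directional factor: 1.0 + 0.5 sin^1.5(55°) = 1.371.
F_nw = 0.6 × 80 × 1.371 = 65.79 ksi.
R_n/Ω = (65.79 × 3.093) / 2.0 = 101.8 kips.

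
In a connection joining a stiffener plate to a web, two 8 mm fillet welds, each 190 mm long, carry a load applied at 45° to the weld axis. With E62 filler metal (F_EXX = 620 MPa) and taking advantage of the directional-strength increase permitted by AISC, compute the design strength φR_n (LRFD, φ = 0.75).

t_e = 0.707 × 8 = 5.656 mm; A_we = 5.656 × 380 = 2149 mm².
Directional factor: 1.0 + 0.5 sin^1.5(45°) = 1.297.
F_nw = 0.6 × 620 × 1.297 = 482.6 MPa.
φR_n = 0.75 × 482.6 × 2149 × 10⁻³ = 777.9 kN.

φR_n ≈ 778 kN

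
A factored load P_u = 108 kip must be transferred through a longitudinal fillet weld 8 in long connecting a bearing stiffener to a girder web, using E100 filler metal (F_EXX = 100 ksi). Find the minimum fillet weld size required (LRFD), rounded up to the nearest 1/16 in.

w = 7/16 in

Total weld length L = 8 in.
Required throat t_e = P_u / (φ × 0.6 F_EXX × L) = 108 / (0.75 × 0.6 × 100 × 8) = 0.3 in.
Required leg w = t_e / 0.707 = 0.4243 in → use 7/16 in.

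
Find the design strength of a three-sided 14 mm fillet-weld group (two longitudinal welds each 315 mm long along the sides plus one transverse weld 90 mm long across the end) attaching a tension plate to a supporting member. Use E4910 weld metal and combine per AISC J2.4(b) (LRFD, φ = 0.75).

E49XX → F_EXX = 490 MPa.
t_e = 0.707 × 14 = 9.898 mm.
R_nwl = 0.6 × 490 × 9.898 × 630 × 10⁻³ = 1833 kN (longitudinal, 2 welds).
R_nwt = 0.6 × 490 × 9.898 × 90 × 10⁻³ = 261.9 kN (transverse, base value).
(i) R_nwl + R_nwt = 2095 kN; (ii) 0.85 R_nwl + 1.5 R_nwt = 1951 kN.
R_n = max = 2095 kN [governs: (i)]; φR_n = 1571 kN.

φR_n ≈ 1570 kN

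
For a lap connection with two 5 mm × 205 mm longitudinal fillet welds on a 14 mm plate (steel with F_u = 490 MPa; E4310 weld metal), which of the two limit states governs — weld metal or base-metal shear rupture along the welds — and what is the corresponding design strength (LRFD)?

E43XX → F_EXX = 430 MPa.
t_e = 0.707 × 5 = 3.535 mm; L = 410 mm.
Weld metal: φR_n = 0.75 × 0.6 × 430 × 3.535 × 410 × 10⁻³ = 280.4 kN.
Base metal (shear rupture): φR_n = 0.75 × 0.6 × 490 × 14 × 410 × 10⁻³ = 1266 kN.
Governing: weld metal.

φR_n ≈ 280 kN (weld metal governs)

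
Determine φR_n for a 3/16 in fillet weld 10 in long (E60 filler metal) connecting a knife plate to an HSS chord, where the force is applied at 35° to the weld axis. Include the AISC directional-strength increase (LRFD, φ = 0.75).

E60XX → F_EXX = 60 ksi.
t_e = 0.707 × 0.1875 = 0.1326 in; A_we = 0.1326 × 10 = 1.326 in².
Directional factor: 1.0 + 0.5 sin^1.5(35°) = 1.217.
F_nw = 0.6 × 60 × 1.217 = 43.82 ksi.
φR_n = 0.75 × 43.82 × 1.326 = 43.57 kip.

φR_n ≈ 43.6 kip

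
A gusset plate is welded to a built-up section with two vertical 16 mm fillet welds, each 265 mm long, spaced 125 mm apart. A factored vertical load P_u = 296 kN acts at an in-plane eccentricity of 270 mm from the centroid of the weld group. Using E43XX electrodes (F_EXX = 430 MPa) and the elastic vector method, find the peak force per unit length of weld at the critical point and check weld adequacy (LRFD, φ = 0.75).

Total weld length L_w = 530 mm. Treat welds as unit-width lines.
Polar moment about centroid: J = 2[d³/12 + d(b/2)²] = 2[265³/12 + 265×62.5²] = 5172000 mm³.
Direct shear f_v = P/L_w = 296×10³ / 530 = 558.5 N/mm (vertical).
Torsion M = P·e = 296×10³ × 270 = 79920000 N·mm.
Critical point at (x, y) = (62.5, 132.5) from centroid. f_tx = M·y/J = 2047 N/mm; f_ty = M·x/J = 965.8 N/mm.
Resultant f_max = √[f_tx² + (f_v + f_ty)²] = √[2047² + (558.5 + 965.8)²] = 2553 N/mm.
Capacity per unit length: φr_n = 0.75 × 0.6 × 430 × (0.707 × 16) = 2189 N/mm.
2553 > 2189 → NOT adequate.

f_max ≈ 2550 N/mm; NOT adequate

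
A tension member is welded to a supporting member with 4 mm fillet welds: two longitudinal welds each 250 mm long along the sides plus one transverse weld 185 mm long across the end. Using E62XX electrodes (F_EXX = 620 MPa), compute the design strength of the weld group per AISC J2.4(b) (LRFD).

φR_n ≈ 554 kN

t_e = 0.707 × 4 = 2.828 mm.
R_nwl = 0.6 × 620 × 2.828 × 500 × 10⁻³ = 526 kN (longitudinal, 2 welds).
R_nwt = 0.6 × 620 × 2.828 × 185 × 10⁻³ = 194.6 kN (transverse, base value).
(i) R_nwl + R_nwt = 720.6 kN; (ii) 0.85 R_nwl + 1.5 R_nwt = 739 kN.
R_n = max = 739 kN [governs: (ii)]; φR_n = 554.3 kN.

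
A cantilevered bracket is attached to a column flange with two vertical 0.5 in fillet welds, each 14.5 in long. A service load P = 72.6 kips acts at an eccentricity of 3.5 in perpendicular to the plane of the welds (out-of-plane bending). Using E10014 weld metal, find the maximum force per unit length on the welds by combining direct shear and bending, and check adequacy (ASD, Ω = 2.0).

E100XX → F_EXX = 100 ksi.
L_w = 2 × 14.5 = 29 in; section modulus (unit throat) S = 2 × L²/6 = 70.08 in².
Direct shear f_v = P/L_w = 72.6/29 = 2.503 kip/in.
Moment M = P × e = 72.6 × 3.5 = 254.1 kip·in; bending f_b = M/S = 3.626 kip/in.
f_max = √(f_v² + f_b²) = √(2.503² + 3.626²) = 4.406 kip/in.
r_n/Ω = (1/2.0) × 0.6 × 100 × (0.707 × 0.5) = 10.6 kip/in → adequate.

f_max ≈ 4.41 kip/in; adequate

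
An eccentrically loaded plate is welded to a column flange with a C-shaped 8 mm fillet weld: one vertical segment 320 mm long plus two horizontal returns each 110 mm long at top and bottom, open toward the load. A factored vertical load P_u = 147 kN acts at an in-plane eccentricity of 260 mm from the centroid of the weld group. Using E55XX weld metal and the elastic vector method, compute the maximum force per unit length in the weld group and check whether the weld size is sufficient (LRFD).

f_max ≈ 938 N/mm; adequate

E55XX → F_EXX = 550 MPa.
Total weld length L_w = 540 mm. Treat welds as unit-width lines.
Centroid: x̄ = 2×110×55 / 540 = 22.41 mm from the vertical weld.
Polar moment about centroid: J = I_x + I_y = [320³/12 + 2×110×160²] + [320×22.41² + 2(110³/12 + 110×32.59²)] = 8979000 mm³.
Direct shear f_v = P/L_w = 147×10³ / 540 = 272.2 N/mm (vertical).
Torsion M = P·e = 147×10³ × 260 = 38220000 N·mm.
Critical point at (x, y) = (87.59, 160) from centroid. f_tx = M·y/J = 681.1 N/mm; f_ty = M·x/J = 372.9 N/mm.
Resultant f_max = √[f_tx² + (f_v + f_ty)²] = √[681.1² + (272.2 + 372.9)²] = 938.1 N/mm.
Capacity per unit length: φr_n = 0.75 × 0.6 × 550 × (0.707 × 8) = 1400 N/mm.
938.1 ≤ 1400 → adequate.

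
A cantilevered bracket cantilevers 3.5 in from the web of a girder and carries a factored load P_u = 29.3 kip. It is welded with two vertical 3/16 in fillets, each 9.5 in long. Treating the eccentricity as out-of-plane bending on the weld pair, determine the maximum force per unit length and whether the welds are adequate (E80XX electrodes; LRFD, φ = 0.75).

f_max ≈ 3.74 kip/in; adequate

E80XX → F_EXX = 80 ksi.
L_w = 2 × 9.5 = 19 in; section modulus (unit throat) S = 2 × L²/6 = 30.08 in².
Direct shear f_v = P/L_w = 29.3/19 = 1.542 kip/in.
Moment M = P × e = 29.3 × 3.5 = 102.55 kip·in; bending f_b = M/S = 3.409 kip/in.
f_max = √(f_v² + f_b²) = √(1.542² + 3.409²) = 3.741 kip/in.
φr_n = 0.75 × 0.6 × 80 × (0.707 × 0.1875) = 4.772 kip/in → adequate.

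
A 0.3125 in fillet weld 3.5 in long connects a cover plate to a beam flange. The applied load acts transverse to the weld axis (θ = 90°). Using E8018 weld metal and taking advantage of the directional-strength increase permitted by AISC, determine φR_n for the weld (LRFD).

φR_n ≈ 41.8 kip

E80XX → F_EXX = 80 ksi.
t_e = 0.707 × 0.3125 = 0.2209 in; A_we = 0.2209 × 3.5 = 0.7733 in².
Directional factor: 1.0 + 0.5 sin^1.5(90°) = 1.5.
F_nw = 0.6 × 80 × 1.5 = 72 ksi.
φR_n = 0.75 × 72 × 0.7733 = 41.76 kip.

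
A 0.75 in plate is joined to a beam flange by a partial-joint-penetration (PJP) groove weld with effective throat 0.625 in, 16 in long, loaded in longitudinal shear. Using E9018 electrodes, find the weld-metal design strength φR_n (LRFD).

E90XX → F_EXX = 90 ksi.
Effective throat (given) t_e = 0.625 in.
A_we = 0.625 × 16 = 10 in².
F_nw = 0.6 F_EXX = 54 ksi.
φR_n = 0.75 × 54 × 10 = 405 kips.

φR_n ≈ 405 kips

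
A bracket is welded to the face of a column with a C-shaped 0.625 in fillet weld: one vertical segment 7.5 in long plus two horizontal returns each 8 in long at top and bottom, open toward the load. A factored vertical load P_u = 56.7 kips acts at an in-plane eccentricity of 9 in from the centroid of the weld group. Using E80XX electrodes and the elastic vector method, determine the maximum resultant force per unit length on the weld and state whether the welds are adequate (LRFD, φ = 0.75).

f_max ≈ 9.8 kip/in; adequate

E80XX → F_EXX = 80 ksi.
Total weld length L_w = 23.5 in. Treat welds as unit-width lines.
Centroid: x̄ = 2×8×4 / 23.5 = 2.723 in from the vertical weld.
Polar moment about centroid: J = I_x + I_y = [7.5³/12 + 2×8×3.75²] + [7.5×2.723² + 2(8³/12 + 8×1.277²)] = 427.2 in³.
Direct shear f_v = P/L_w = 56.7 / 23.5 = 2.413 kip/in (vertical).
Torsion M = P·e = 56.7 × 9 = 510.3 kip·in.
Critical point at (x, y) = (5.277, 3.75) from centroid. f_tx = M·y/J = 4.48 kip/in; f_ty = M·x/J = 6.303 kip/in.
Resultant f_max = √[f_tx² + (f_v + f_ty)²] = √[4.48² + (2.413 + 6.303)²] = 9.8 kip/in.
Capacity per unit length: φr_n = 0.75 × 0.6 × 80 × (0.707 × 0.625) = 15.91 kip/in.
9.8 ≤ 15.91 → adequate.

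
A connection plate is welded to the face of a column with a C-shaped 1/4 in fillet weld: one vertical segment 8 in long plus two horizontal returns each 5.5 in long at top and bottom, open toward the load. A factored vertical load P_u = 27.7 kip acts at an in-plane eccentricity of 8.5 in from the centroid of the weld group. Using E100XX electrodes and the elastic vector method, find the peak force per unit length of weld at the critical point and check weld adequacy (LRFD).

E100XX → F_EXX = 100 ksi.
Total weld length L_w = 19 in. Treat welds as unit-width lines.
Centroid: x̄ = 2×5.5×2.75 / 19 = 1.592 in from the vertical weld.
Polar moment about centroid: J = I_x + I_y = [8³/12 + 2×5.5×4²] + [8×1.592² + 2(5.5³/12 + 5.5×1.158²)] = 281.4 in³.
Direct shear f_v = P/L_w = 27.7 / 19 = 1.458 kip/in (vertical).
Torsion M = P·e = 27.7 × 8.5 = 235.45 kip·in.
Critical point at (x, y) = (3.908, 4) from centroid. f_tx = M·y/J = 3.347 kip/in; f_ty = M·x/J = 3.27 kip/in.
Resultant f_max = √[f_tx² + (f_v + f_ty)²] = √[3.347² + (1.458 + 3.27)²] = 5.792 kip/in.
Capacity per unit length: φr_n = 0.75 × 0.6 × 100 × (0.707 × 0.25) = 7.954 kip/in.
5.792 ≤ 7.954 → adequate.

f_max ≈ 5.79 kip/in; adequate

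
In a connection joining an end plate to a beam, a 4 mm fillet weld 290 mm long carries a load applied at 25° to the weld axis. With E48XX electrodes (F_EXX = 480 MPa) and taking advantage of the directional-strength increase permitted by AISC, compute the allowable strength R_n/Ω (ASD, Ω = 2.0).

t_e = 0.707 × 4 = 2.828 mm; A_we = 2.828 × 290 = 820.1 mm².
Directional factor: 1.0 + 0.5 sin^1.5(25°) = 1.137.
F_nw = 0.6 × 480 × 1.137 = 327.6 MPa.
R_n/Ω = (327.6 × 820.1) / 2.0 × 10⁻³ = 134.3 kN.

R_n/Ω ≈ 134 kN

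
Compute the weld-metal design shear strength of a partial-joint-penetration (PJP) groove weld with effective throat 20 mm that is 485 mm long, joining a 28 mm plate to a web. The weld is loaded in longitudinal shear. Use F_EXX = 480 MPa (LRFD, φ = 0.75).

Effective throat (given) t_e = 20 mm.
A_we = 20 × 485 = 9700 mm².
F_nw = 0.6 F_EXX = 288 MPa.
φR_n = 0.75 × 288 × 9700 × 10⁻³ = 2095 kN.

φR_n ≈ 2100 kN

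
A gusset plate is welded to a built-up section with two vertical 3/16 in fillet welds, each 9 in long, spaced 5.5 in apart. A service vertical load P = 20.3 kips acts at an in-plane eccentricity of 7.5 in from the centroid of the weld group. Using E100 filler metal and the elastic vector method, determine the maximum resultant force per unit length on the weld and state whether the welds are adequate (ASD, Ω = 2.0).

f_max ≈ 3.83 kip/in; adequate

E100XX → F_EXX = 100 ksi.
Total weld length L_w = 18 in. Treat welds as unit-width lines.
Polar moment about centroid: J = 2[d³/12 + d(b/2)²] = 2[9³/12 + 9×2.75²] = 257.6 in³.
Direct shear f_v = P/L_w = 20.3 / 18 = 1.128 kip/in (vertical).
Torsion M = P·e = 20.3 × 7.5 = 152.25 kip·in.
Critical point at (x, y) = (2.75, 4.5) from centroid. f_tx = M·y/J = 2.659 kip/in; f_ty = M·x/J = 1.625 kip/in.
Resultant f_max = √[f_tx² + (f_v + f_ty)²] = √[2.659² + (1.128 + 1.625)²] = 3.828 kip/in.
Capacity per unit length: r_n/Ω = (1/2.0) × 0.6 × 100 × (0.707 × 0.1875) = 3.977 kip/in.
3.828 ≤ 3.977 → adequate.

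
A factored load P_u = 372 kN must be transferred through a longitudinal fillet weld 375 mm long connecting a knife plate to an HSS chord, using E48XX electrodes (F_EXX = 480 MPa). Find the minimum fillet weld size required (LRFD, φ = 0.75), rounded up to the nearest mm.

w = 7 mm

Total weld length L = 375 mm.
Required throat t_e = P_u / (φ × 0.6 F_EXX × L) = 372 / (0.75 × 0.6 × 480 × 375 × 10⁻³) = 4.593 mm.
Required leg w = t_e / 0.707 = 6.496 mm → use 7 mm.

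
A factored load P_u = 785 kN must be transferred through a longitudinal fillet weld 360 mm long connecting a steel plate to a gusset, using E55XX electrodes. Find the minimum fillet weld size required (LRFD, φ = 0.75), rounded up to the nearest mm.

E55XX → F_EXX = 550 MPa.
Total weld length L = 360 mm.
Required throat t_e = P_u / (φ × 0.6 F_EXX × L) = 785 / (0.75 × 0.6 × 550 × 360 × 10⁻³) = 8.81 mm.
Required leg w = t_e / 0.707 = 12.46 mm → use 13 mm.

w = 13 mm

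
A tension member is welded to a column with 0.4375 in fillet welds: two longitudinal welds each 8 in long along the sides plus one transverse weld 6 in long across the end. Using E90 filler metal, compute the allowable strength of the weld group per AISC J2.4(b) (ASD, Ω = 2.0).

R_n/Ω ≈ 189 kip

E90XX → F_EXX = 90 ksi.
t_e = 0.707 × 0.4375 = 0.3093 in.
R_nwl = 0.6 × 90 × 0.3093 × 16 = 267.2 kip (longitudinal, 2 welds).
R_nwt = 0.6 × 90 × 0.3093 × 6 = 100.2 kip (transverse, base value).
(i) R_nwl + R_nwt = 367.5 kip; (ii) 0.85 R_nwl + 1.5 R_nwt = 377.5 kip.
R_n = max = 377.5 kip [governs: (ii)]; R_n/Ω = 188.7 kip.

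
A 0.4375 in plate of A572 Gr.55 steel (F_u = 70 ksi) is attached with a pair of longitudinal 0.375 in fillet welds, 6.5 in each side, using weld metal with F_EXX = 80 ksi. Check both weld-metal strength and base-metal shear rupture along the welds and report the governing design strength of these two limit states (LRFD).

φR_n ≈ 124 kip (weld metal governs)

t_e = 0.707 × 0.375 = 0.2651 in; L = 13 in.
Weld metal: φR_n = 0.75 × 0.6 × 80 × 0.2651 × 13 = 124.1 kip.
Base metal (shear rupture): φR_n = 0.75 × 0.6 × 70 × 0.4375 × 13 = 179.2 kip.
Governing: weld metal.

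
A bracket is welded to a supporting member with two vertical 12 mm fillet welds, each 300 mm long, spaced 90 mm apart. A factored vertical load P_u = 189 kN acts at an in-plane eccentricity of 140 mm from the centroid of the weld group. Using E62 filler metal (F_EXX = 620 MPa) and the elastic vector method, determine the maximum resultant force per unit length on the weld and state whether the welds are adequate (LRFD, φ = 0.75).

Total weld length L_w = 600 mm. Treat welds as unit-width lines.
Polar moment about centroid: J = 2[d³/12 + d(b/2)²] = 2[300³/12 + 300×45²] = 5715000 mm³.
Direct shear f_v = P/L_w = 189×10³ / 600 = 315 N/mm (vertical).
Torsion M = P·e = 189×10³ × 140 = 26460000 N·mm.
Critical point at (x, y) = (45, 150) from centroid. f_tx = M·y/J = 694.5 N/mm; f_ty = M·x/J = 208.3 N/mm.
Resultant f_max = √[f_tx² + (f_v + f_ty)²] = √[694.5² + (315 + 208.3)²] = 869.6 N/mm.
Capacity per unit length: φr_n = 0.75 × 0.6 × 620 × (0.707 × 12) = 2367 N/mm.
869.6 ≤ 2367 → adequate.

f_max ≈ 870 N/mm; adequate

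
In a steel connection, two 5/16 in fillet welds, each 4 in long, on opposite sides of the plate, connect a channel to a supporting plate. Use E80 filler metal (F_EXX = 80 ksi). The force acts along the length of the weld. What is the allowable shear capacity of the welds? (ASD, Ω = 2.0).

Effective throat t_e = 0.707 × 0.3125 = 0.2209 in.
Total length L = 8 in; A_we = 0.2209 × 8 = 1.767 in².
F_nw = 0.6 F_EXX = 0.6 × 80 = 48 ksi.
R_n = 48 × 1.767 = 84.84 kip; R_n/Ω = 84.84/2.0 = 42.42 kip.

R_n/Ω ≈ 42.4 kip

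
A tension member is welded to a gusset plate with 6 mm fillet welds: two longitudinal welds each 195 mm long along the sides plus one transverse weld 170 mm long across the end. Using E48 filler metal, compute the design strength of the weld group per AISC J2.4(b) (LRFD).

E48XX → F_EXX = 480 MPa.
t_e = 0.707 × 6 = 4.242 mm.
R_nwl = 0.6 × 480 × 4.242 × 390 × 10⁻³ = 476.5 kN (longitudinal, 2 welds).
R_nwt = 0.6 × 480 × 4.242 × 170 × 10⁻³ = 207.7 kN (transverse, base value).
(i) R_nwl + R_nwt = 684.1 kN; (ii) 0.85 R_nwl + 1.5 R_nwt = 716.5 kN.
R_n = max = 716.5 kN [governs: (ii)]; φR_n = 537.4 kN.

φR_n ≈ 537 kN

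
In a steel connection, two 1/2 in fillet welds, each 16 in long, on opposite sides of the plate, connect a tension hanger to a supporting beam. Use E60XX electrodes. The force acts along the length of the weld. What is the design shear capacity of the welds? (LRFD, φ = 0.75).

E60XX → F_EXX = 60 ksi.
Effective throat t_e = 0.707 × 0.5 = 0.3535 in.
Total length L = 32 in; A_we = 0.3535 × 32 = 11.31 in².
F_nw = 0.6 F_EXX = 0.6 × 60 = 36 ksi.
φR_n = 0.75 × 36 × 11.31 = 305.4 kip.

φR_n ≈ 305 kip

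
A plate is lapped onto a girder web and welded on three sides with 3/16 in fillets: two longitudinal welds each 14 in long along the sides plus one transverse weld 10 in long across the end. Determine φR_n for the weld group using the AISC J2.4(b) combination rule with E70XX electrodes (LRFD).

E70XX → F_EXX = 70 ksi.
t_e = 0.707 × 0.1875 = 0.1326 in.
R_nwl = 0.6 × 70 × 0.1326 × 28 = 155.9 kips (longitudinal, 2 welds).
R_nwt = 0.6 × 70 × 0.1326 × 10 = 55.68 kips (transverse, base value).
(i) R_nwl + R_nwt = 211.6 kips; (ii) 0.85 R_nwl + 1.5 R_nwt = 216 kips.
R_n = max = 216 kips [governs: (ii)]; φR_n = 162 kips.

φR_n ≈ 162 kips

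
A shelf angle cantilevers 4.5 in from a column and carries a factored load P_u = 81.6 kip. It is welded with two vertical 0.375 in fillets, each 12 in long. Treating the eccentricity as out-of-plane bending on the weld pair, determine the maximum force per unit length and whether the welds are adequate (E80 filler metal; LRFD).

f_max ≈ 8.37 kip/in; adequate

E80XX → F_EXX = 80 ksi.
L_w = 2 × 12 = 24 in; section modulus (unit throat) S = 2 × L²/6 = 48 in².
Direct shear f_v = P/L_w = 81.6/24 = 3.4 kip/in.
Moment M = P × e = 81.6 × 4.5 = 367.2 kip·in; bending f_b = M/S = 7.65 kip/in.
f_max = √(f_v² + f_b²) = √(3.4² + 7.65²) = 8.372 kip/in.
φr_n = 0.75 × 0.6 × 80 × (0.707 × 0.375) = 9.544 kip/in → adequate.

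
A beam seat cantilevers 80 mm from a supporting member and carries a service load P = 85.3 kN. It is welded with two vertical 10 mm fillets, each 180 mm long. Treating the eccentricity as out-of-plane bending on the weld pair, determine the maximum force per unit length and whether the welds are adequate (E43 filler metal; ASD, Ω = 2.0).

f_max ≈ 675 N/mm; adequate

E43XX → F_EXX = 430 MPa.
L_w = 2 × 180 = 360 mm; section modulus (unit throat) S = 2 × L²/6 = 10800 mm².
Direct shear f_v = P/L_w = 85.3×10³/360 = 236.9 N/mm.
Moment M = P × e = 85.3×10³ × 80 = 6824000 N·mm; bending f_b = M/S = 631.9 N/mm.
f_max = √(f_v² + f_b²) = √(236.9² + 631.9²) = 674.8 N/mm.
r_n/Ω = (1/2.0) × 0.6 × 430 × (0.707 × 10) = 912 N/mm → adequate.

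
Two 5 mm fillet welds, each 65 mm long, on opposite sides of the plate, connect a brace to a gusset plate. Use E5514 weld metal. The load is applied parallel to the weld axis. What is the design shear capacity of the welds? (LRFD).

φR_n ≈ 114 kN

E55XX → F_EXX = 550 MPa.
Effective throat t_e = 0.707 × 5 = 3.535 mm.
Total length L = 130 mm; A_we = 3.535 × 130 = 459.5 mm².
F_nw = 0.6 F_EXX = 0.6 × 550 = 330 MPa.
φR_n = 0.75 × 330 × 459.5 × 10⁻³ = 113.7 kN.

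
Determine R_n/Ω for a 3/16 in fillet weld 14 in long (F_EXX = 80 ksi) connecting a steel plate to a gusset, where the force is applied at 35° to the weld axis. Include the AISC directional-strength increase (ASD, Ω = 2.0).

R_n/Ω ≈ 54.2 kips

t_e = 0.707 × 0.1875 = 0.1326 in; A_we = 0.1326 × 14 = 1.856 in².
Directional factor: 1.0 + 0.5 sin^1.5(35°) = 1.217.
F_nw = 0.6 × 80 × 1.217 = 58.43 ksi.
R_n/Ω = (58.43 × 1.856) / 2.0 = 54.22 kips.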